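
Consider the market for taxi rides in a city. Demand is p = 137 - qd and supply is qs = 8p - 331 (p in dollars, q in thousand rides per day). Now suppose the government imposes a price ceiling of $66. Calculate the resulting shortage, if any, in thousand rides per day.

Rearranging demand gives qd = 137 - p. In a free market, 137 - p = 8p - 331 gives the equilibrium p* = 52, q* = 85.
The ceiling of 66 is above the equilibrium price 52, so it is not binding; the market clears at p* = 52, q* = 85.
Since the control does not bind, there is no shortage.

0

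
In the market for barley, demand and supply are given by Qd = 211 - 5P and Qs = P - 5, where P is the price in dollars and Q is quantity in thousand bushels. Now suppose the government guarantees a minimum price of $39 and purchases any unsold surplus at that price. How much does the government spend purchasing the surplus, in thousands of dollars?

Equilibrium: 211 - 5P = P - 5, so 216 = 6P and P* = 36, Q* = 31.
The floor of 39 is above the equilibrium price 36, so it binds.
At P = 39: Qd = 211 - 5·39 = 16 and Qs = 39 - 5 = 34.
Surplus = Qs - Qd = 18.
Government expenditure = surplus × support price = 18 × 39 = 702.

702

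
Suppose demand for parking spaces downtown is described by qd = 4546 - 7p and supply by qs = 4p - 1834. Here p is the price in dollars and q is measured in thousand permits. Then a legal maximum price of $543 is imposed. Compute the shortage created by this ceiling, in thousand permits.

407

In a free market, 4546 - 7p = 4p - 1834 gives the equilibrium p* = 580, q* = 486.
The ceiling of 543 is below the equilibrium price 580, so it binds.
At p = 543: qd = 4546 - 7·543 = 745 and qs = 4·543 - 1834 = 338.
Shortage = qd - qs = 745 - 338 = 407.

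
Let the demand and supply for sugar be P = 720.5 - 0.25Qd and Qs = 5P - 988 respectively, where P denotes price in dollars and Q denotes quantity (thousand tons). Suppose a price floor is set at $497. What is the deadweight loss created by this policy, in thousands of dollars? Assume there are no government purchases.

Rearranging demand gives Qd = 2882 - 4P. In a free market, 2882 - 4P = 5P - 988 gives the equilibrium P* = 430, Q* = 1162.
The floor of 497 is above the equilibrium price 430, so it binds.
At P = 497: Qd = 2882 - 4·497 = 894 and Qs = 5·497 - 988 = 1497.
Quantity traded falls to 894. At Q = 894 the demand price is (2882 - 894)/4 = 497 and the supply price is (988 + 894)/5 = 376.4.
Deadweight loss = ½ · (497 - 376.4) · (1162 - 894) = ½ · 120.6 · 268 = 16160.4.

16160.4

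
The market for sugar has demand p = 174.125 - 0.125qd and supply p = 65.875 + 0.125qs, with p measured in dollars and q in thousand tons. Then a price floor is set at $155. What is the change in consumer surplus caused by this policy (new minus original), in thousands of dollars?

Rearranging demand gives qd = 1393 - 8p; rearranging supply gives qs = 8p - 527. Equilibrium: 1393 - 8p = 8p - 527, so 1920 = 16p and p* = 120, q* = 433.
The floor of 155 is above the equilibrium price 120, so it binds.
At p = 155: qd = 1393 - 8·155 = 153 and qs = 8·155 - 527 = 713.
Consumer surplus without the control is ½ · (174.125 - 120) · 433 = 11718.0625.
With the floor, consumers buy 153 units at 155, so CS = ½ · (174.125 - 155) · 153 = 1463.0625.
Change in consumer surplus = 1463.0625 - 11718.0625 = -10255.

-10255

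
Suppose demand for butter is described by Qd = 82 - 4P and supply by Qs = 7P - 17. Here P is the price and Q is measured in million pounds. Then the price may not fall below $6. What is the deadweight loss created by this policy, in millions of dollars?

0

Setting quantity demanded equal to quantity supplied, 82 - 4P = 7P - 17, gives P* = 9 and Q* = 46.
Since 6 is below P* = 9, the floor does not bind and the free-market outcome prevails.
Since the control does not bind, no trades are prevented and deadweight loss is zero.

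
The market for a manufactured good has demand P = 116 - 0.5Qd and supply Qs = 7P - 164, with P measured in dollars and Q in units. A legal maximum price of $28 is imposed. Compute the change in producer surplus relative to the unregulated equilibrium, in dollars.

-1408

Rearranging demand gives Qd = 232 - 2P. Without the control the market clears where 232 - 2P = 7P - 164, i.e. P* = 44 and Q* = 144.
Since 28 < 44, the ceiling is binding.
At P = 28: Qd = 232 - 2·28 = 176 and Qs = 7·28 - 164 = 32.
Producer surplus without the control is ½ · (44 - 164/7) · 144 = 10368/7.
With the ceiling, producers sell 32 units at 28, so PS = ½ · (28 - 164/7) · 32 = 512/7.
Change in producer surplus = 512/7 - 10368/7 = -1408.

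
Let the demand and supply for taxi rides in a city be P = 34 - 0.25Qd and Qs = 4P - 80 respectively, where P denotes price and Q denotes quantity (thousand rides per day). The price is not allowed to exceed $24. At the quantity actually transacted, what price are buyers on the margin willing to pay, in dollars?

30

Rearranging demand gives Qd = 136 - 4P. Setting quantity demanded equal to quantity supplied, 136 - 4P = 4P - 80, gives P* = 27 and Q* = 28.
The ceiling of 24 is below the equilibrium price 27, so it binds.
At P = 24: Qd = 136 - 4·24 = 40 and Qs = 4·24 - 80 = 16.
Only 16 units reach the market. On the demand curve, the marginal buyer's willingness to pay at Q = 16 is (136 - 16)/4 = 30.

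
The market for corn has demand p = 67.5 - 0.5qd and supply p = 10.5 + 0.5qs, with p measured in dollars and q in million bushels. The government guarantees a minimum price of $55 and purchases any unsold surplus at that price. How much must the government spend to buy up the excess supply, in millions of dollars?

3520

Rearranging demand gives qd = 135 - 2p; rearranging supply gives qs = 2p - 21. In a free market, 135 - 2p = 2p - 21 gives the equilibrium p* = 39, q* = 57.
The floor of 55 is above the equilibrium price 39, so it binds.
At p = 55: qd = 135 - 2·55 = 25 and qs = 2·55 - 21 = 89.
Surplus = qs - qd = 64.
Government expenditure = surplus × support price = 64 × 55 = 3520.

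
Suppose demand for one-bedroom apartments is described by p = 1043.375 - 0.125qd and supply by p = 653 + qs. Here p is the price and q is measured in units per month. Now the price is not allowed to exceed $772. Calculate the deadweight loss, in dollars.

29241

Rearranging demand gives qd = 8347 - 8p; rearranging supply gives qs = p - 653. Setting quantity demanded equal to quantity supplied, 8347 - 8p = p - 653, gives p* = 1000 and q* = 347.
Because the ceiling (772) lies below the market-clearing price, it is binding.
At p = 772: qd = 8347 - 8·772 = 2171 and qs = 772 - 653 = 119.
Quantity traded falls to 119. At q = 119 the demand price is (8347 - 119)/8 = 1028.5 and the supply price is 653 + 119 = 772.
Deadweight loss = ½ · (1028.5 - 772) · (347 - 119) = ½ · 256.5 · 228 = 29241.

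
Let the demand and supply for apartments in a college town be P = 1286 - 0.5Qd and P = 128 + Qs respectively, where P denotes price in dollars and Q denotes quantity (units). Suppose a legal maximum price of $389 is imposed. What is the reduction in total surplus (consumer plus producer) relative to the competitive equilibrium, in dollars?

Rearranging demand gives Qd = 2572 - 2P; rearranging supply gives Qs = P - 128. In a free market, 2572 - 2P = P - 128 gives the equilibrium P* = 900, Q* = 772.
Because the ceiling (389) lies below the market-clearing price, it is binding.
At P = 389: Qd = 2572 - 2·389 = 1794 and Qs = 389 - 128 = 261.
Quantity traded falls to 261. At Q = 261 the demand price is (2572 - 261)/2 = 1155.5 and the supply price is 128 + 261 = 389.
Deadweight loss = ½ · (1155.5 - 389) · (772 - 261) = ½ · 766.5 · 511 = 195840.75.

195840.75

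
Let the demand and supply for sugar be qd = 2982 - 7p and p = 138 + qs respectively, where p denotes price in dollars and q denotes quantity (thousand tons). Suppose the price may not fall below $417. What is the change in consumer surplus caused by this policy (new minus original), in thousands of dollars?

Rearranging supply gives qs = p - 138. Setting quantity demanded equal to quantity supplied, 2982 - 7p = p - 138, gives p* = 390 and q* = 252.
Because the floor (417) lies above the market-clearing price, it is binding.
At p = 417: qd = 2982 - 7·417 = 63 and qs = 417 - 138 = 279.
Consumer surplus without the control is ½ · (426 - 390) · 252 = 4536.
With the floor, consumers buy 63 units at 417, so CS = ½ · (426 - 417) · 63 = 283.5.
Change in consumer surplus = 283.5 - 4536 = -4252.5.

-4252.5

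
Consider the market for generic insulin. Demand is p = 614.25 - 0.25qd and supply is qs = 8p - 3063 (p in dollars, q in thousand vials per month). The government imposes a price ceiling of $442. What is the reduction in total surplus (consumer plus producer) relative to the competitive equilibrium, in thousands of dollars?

Rearranging demand gives qd = 2457 - 4p. Setting quantity demanded equal to quantity supplied, 2457 - 4p = 8p - 3063, gives p* = 460 and q* = 617.
Because the ceiling (442) lies below the market-clearing price, it is binding.
At p = 442: qd = 2457 - 4·442 = 689 and qs = 8·442 - 3063 = 473.
Quantity traded falls to 473. At q = 473 the demand price is (2457 - 473)/4 = 496 and the supply price is (3063 + 473)/8 = 442.
Deadweight loss = ½ · (496 - 442) · (617 - 473) = ½ · 54 · 144 = 3888.

3888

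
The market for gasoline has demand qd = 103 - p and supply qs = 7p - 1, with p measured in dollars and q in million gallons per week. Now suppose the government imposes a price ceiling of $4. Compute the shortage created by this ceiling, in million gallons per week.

72

Equilibrium: 103 - p = 7p - 1, so 104 = 8p and p* = 13, q* = 90.
Because the ceiling (4) lies below the market-clearing price, it is binding.
At p = 4: qd = 103 - 4 = 99 and qs = 7·4 - 1 = 27.
Shortage = qd - qs = 99 - 27 = 72.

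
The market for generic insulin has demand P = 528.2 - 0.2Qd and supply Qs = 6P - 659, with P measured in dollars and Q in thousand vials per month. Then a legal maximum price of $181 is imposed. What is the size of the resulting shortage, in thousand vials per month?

1309

Rearranging demand gives Qd = 2641 - 5P. In a free market, 2641 - 5P = 6P - 659 gives the equilibrium P* = 300, Q* = 1141.
Because the ceiling (181) lies below the market-clearing price, it is binding.
At P = 181: Qd = 2641 - 5·181 = 1736 and Qs = 6·181 - 659 = 427.
Shortage = Qd - Qs = 1736 - 427 = 1309.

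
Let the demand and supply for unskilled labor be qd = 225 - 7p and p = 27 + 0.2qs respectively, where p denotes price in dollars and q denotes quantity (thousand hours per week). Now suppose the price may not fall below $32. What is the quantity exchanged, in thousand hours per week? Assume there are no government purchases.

1

Rearranging supply gives qs = 5p - 135. Setting quantity demanded equal to quantity supplied, 225 - 7p = 5p - 135, gives p* = 30 and q* = 15.
Because the floor (32) lies above the market-clearing price, it is binding.
At p = 32: qd = 225 - 7·32 = 1 and qs = 5·32 - 135 = 25.
The quantity actually transacted is the short side, demand: 1.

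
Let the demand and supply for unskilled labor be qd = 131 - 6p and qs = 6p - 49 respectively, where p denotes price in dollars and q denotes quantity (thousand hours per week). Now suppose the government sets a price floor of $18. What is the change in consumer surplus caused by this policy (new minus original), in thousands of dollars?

-96

Equilibrium: 131 - 6p = 6p - 49, so 180 = 12p and p* = 15, q* = 41.
The floor of 18 is above the equilibrium price 15, so it binds.
At p = 18: qd = 131 - 6·18 = 23 and qs = 6·18 - 49 = 59.
Consumer surplus without the control is ½ · (131/6 - 15) · 41 = 1681/12.
With the floor, consumers buy 23 units at 18, so CS = ½ · (131/6 - 18) · 23 = 529/12.
Change in consumer surplus = 529/12 - 1681/12 = -96.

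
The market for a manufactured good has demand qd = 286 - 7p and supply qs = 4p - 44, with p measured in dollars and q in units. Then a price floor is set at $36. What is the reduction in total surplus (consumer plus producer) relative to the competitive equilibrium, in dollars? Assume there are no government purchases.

346.5

In a free market, 286 - 7p = 4p - 44 gives the equilibrium p* = 30, q* = 76.
Since 36 > 30, the floor is binding.
At p = 36: qd = 286 - 7·36 = 34 and qs = 4·36 - 44 = 100.
Quantity traded falls to 34. At q = 34 the demand price is (286 - 34)/7 = 36 and the supply price is (44 + 34)/4 = 19.5.
Deadweight loss = ½ · (36 - 19.5) · (76 - 34) = ½ · 16.5 · 42 = 346.5.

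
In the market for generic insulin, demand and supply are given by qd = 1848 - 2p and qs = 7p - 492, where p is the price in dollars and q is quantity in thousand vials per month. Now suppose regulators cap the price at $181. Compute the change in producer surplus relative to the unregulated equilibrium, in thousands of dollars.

-83068.5

Without the control the market clears where 1848 - 2p = 7p - 492, i.e. p* = 260 and q* = 1328.
Since 181 < 260, the ceiling is binding.
At p = 181: qd = 1848 - 2·181 = 1486 and qs = 7·181 - 492 = 775.
Producer surplus without the control is ½ · (260 - 492/7) · 1328 = 881792/7.
With the ceiling, producers sell 775 units at 181, so PS = ½ · (181 - 492/7) · 775 = 600625/14.
Change in producer surplus = 600625/14 - 881792/7 = -83068.5.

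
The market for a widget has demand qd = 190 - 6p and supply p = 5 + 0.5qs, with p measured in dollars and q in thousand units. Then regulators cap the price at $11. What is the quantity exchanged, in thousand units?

Rearranging supply gives qs = 2p - 10. In a free market, 190 - 6p = 2p - 10 gives the equilibrium p* = 25, q* = 40.
The ceiling of 11 is below the equilibrium price 25, so it binds.
At p = 11: qd = 190 - 6·11 = 124 and qs = 2·11 - 10 = 12.
The quantity actually transacted is the short side, supply: 12.

12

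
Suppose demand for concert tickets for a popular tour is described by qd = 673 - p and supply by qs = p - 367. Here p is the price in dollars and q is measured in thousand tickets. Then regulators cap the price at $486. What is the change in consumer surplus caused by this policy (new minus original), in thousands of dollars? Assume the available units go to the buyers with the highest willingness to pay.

Equilibrium: 673 - p = p - 367, so 1040 = 2p and p* = 520, q* = 153.
Since 486 < 520, the ceiling is binding.
At p = 486: qd = 673 - 486 = 187 and qs = 486 - 367 = 119.
Consumer surplus without the control is ½ · (673 - 520) · 153 = 11704.5.
With the ceiling, 119 units are sold at 486 (assume they go to the highest-value buyers). The demand price at q = 119 is 554, so CS = ½ · [(673 - 486) + (554 - 486)] · 119 = 15172.5.
Change in consumer surplus = 15172.5 - 11704.5 = 3468.

3468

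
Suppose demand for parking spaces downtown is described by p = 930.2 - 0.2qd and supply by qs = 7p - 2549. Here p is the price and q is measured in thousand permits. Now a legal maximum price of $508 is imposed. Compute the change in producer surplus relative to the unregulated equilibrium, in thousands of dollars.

-122268

Rearranging demand gives qd = 4651 - 5p. Setting quantity demanded equal to quantity supplied, 4651 - 5p = 7p - 2549, gives p* = 600 and q* = 1651.
Because the ceiling (508) lies below the market-clearing price, it is binding.
At p = 508: qd = 4651 - 5·508 = 2111 and qs = 7·508 - 2549 = 1007.
Producer surplus without the control is ½ · (600 - 2549/7) · 1651 = 2725801/14.
With the ceiling, producers sell 1007 units at 508, so PS = ½ · (508 - 2549/7) · 1007 = 1014049/14.
Change in producer surplus = 1014049/14 - 2725801/14 = -122268.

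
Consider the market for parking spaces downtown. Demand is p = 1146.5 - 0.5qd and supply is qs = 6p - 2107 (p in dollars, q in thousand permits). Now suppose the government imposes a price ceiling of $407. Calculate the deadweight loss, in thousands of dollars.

Rearranging demand gives qd = 2293 - 2p. Setting quantity demanded equal to quantity supplied, 2293 - 2p = 6p - 2107, gives p* = 550 and q* = 1193.
Since 407 < 550, the ceiling is binding.
At p = 407: qd = 2293 - 2·407 = 1479 and qs = 6·407 - 2107 = 335.
Quantity traded falls to 335. At q = 335 the demand price is (2293 - 335)/2 = 979 and the supply price is (2107 + 335)/6 = 407.
Deadweight loss = ½ · (979 - 407) · (1193 - 335) = ½ · 572 · 858 = 245388.

245388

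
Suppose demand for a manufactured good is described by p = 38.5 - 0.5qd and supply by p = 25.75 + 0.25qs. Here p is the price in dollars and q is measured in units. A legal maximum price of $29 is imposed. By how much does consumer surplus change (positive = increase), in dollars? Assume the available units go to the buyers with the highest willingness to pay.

Rearranging demand gives qd = 77 - 2p; rearranging supply gives qs = 4p - 103. Setting quantity demanded equal to quantity supplied, 77 - 2p = 4p - 103, gives p* = 30 and q* = 17.
Because the ceiling (29) lies below the market-clearing price, it is binding.
At p = 29: qd = 77 - 2·29 = 19 and qs = 4·29 - 103 = 13.
Consumer surplus without the control is ½ · (38.5 - 30) · 17 = 72.25.
With the ceiling, 13 units are sold at 29 (assume they go to the highest-value buyers). The demand price at q = 13 is 32, so CS = ½ · [(38.5 - 29) + (32 - 29)] · 13 = 81.25.
Change in consumer surplus = 81.25 - 72.25 = 9.

9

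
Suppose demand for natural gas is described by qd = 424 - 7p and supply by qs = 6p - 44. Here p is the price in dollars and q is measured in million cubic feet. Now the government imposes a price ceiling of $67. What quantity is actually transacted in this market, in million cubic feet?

172

Equilibrium: 424 - 7p = 6p - 44, so 468 = 13p and p* = 36, q* = 172.
The ceiling of 67 is above the equilibrium price 36, so it is not binding; the market clears at p* = 36, q* = 172.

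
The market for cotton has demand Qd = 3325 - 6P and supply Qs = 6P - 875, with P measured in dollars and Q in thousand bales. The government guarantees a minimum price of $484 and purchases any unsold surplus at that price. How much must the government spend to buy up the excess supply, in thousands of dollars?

Equilibrium: 3325 - 6P = 6P - 875, so 4200 = 12P and P* = 350, Q* = 1225.
Since 484 > 350, the floor is binding.
At P = 484: Qd = 3325 - 6·484 = 421 and Qs = 6·484 - 875 = 2029.
Surplus = Qs - Qd = 1608.
Government expenditure = surplus × support price = 1608 × 484 = 778272.

778272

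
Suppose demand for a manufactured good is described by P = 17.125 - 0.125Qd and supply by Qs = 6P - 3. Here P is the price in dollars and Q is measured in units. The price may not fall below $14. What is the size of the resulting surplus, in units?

Rearranging demand gives Qd = 137 - 8P. Setting quantity demanded equal to quantity supplied, 137 - 8P = 6P - 3, gives P* = 10 and Q* = 57.
Since 14 > 10, the floor is binding.
At P = 14: Qd = 137 - 8·14 = 25 and Qs = 6·14 - 3 = 81.
Surplus = Qs - Qd = 81 - 25 = 56.

56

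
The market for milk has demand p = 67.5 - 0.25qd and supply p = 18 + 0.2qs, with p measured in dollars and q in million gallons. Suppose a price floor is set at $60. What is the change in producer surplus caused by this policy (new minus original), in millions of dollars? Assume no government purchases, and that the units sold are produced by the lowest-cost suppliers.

-40

Rearranging demand gives qd = 270 - 4p; rearranging supply gives qs = 5p - 90. Without the control the market clears where 270 - 4p = 5p - 90, i.e. p* = 40 and q* = 110.
The floor of 60 is above the equilibrium price 40, so it binds.
At p = 60: qd = 270 - 4·60 = 30 and qs = 5·60 - 90 = 210.
Producer surplus without the control is ½ · (40 - 18) · 110 = 1210.
With the floor, 30 units are sold at 60. The supply price at q = 30 is 24, so PS = ½ · [(60 - 18) + (60 - 24)] · 30 = 1170.
Change in producer surplus = 1170 - 1210 = -40.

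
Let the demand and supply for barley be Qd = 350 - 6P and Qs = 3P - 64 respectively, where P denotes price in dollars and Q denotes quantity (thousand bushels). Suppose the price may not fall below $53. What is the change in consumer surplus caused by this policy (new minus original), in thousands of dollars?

In a free market, 350 - 6P = 3P - 64 gives the equilibrium P* = 46, Q* = 74.
Because the floor (53) lies above the market-clearing price, it is binding.
At P = 53: Qd = 350 - 6·53 = 32 and Qs = 3·53 - 64 = 95.
Consumer surplus without the control is ½ · (175/3 - 46) · 74 = 1369/3.
With the floor, consumers buy 32 units at 53, so CS = ½ · (175/3 - 53) · 32 = 256/3.
Change in consumer surplus = 256/3 - 1369/3 = -371.

-371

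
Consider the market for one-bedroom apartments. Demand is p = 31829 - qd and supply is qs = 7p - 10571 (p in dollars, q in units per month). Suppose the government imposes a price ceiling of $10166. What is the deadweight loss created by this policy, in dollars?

0

Rearranging demand gives qd = 31829 - p. Without the control the market clears where 31829 - p = 7p - 10571, i.e. p* = 5300 and q* = 26529.
The ceiling of 10166 is above the equilibrium price 5300, so it is not binding; the market clears at p* = 5300, q* = 26529.
Since the control does not bind, no trades are prevented and deadweight loss is zero.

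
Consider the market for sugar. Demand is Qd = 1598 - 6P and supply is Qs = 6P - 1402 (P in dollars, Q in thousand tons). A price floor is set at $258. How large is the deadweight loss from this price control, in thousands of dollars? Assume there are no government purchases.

384

Setting quantity demanded equal to quantity supplied, 1598 - 6P = 6P - 1402, gives P* = 250 and Q* = 98.
The floor of 258 is above the equilibrium price 250, so it binds.
At P = 258: Qd = 1598 - 6·258 = 50 and Qs = 6·258 - 1402 = 146.
Quantity traded falls to 50. At Q = 50 the demand price is (1598 - 50)/6 = 258 and the supply price is (1402 + 50)/6 = 242.
Deadweight loss = ½ · (258 - 242) · (98 - 50) = ½ · 16 · 48 = 384.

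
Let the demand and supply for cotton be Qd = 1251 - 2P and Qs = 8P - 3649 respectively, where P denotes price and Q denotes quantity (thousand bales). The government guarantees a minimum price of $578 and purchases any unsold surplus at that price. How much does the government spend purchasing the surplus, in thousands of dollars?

508640

Setting quantity demanded equal to quantity supplied, 1251 - 2P = 8P - 3649, gives P* = 490 and Q* = 271.
The floor of 578 is above the equilibrium price 490, so it binds.
At P = 578: Qd = 1251 - 2·578 = 95 and Qs = 8·578 - 3649 = 975.
Surplus = Qs - Qd = 880.
Government expenditure = surplus × support price = 880 × 578 = 508640.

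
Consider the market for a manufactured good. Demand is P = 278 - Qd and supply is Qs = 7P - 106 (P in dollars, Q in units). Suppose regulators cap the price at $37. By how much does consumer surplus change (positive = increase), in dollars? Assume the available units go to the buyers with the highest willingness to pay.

-1281.5

Rearranging demand gives Qd = 278 - P. Setting quantity demanded equal to quantity supplied, 278 - P = 7P - 106, gives P* = 48 and Q* = 230.
Because the ceiling (37) lies below the market-clearing price, it is binding.
At P = 37: Qd = 278 - 37 = 241 and Qs = 7·37 - 106 = 153.
Consumer surplus without the control is ½ · (278 - 48) · 230 = 26450.
With the ceiling, 153 units are sold at 37 (assume they go to the highest-value buyers). The demand price at Q = 153 is 125, so CS = ½ · [(278 - 37) + (125 - 37)] · 153 = 25168.5.
Change in consumer surplus = 25168.5 - 26450 = -1281.5.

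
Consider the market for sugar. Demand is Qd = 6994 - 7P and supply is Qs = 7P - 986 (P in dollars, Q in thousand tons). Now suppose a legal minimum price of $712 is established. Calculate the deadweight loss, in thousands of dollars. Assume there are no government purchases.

Setting quantity demanded equal to quantity supplied, 6994 - 7P = 7P - 986, gives P* = 570 and Q* = 3004.
The floor of 712 is above the equilibrium price 570, so it binds.
At P = 712: Qd = 6994 - 7·712 = 2010 and Qs = 7·712 - 986 = 3998.
Quantity traded falls to 2010. At Q = 2010 the demand price is (6994 - 2010)/7 = 712 and the supply price is (986 + 2010)/7 = 428.
Deadweight loss = ½ · (712 - 428) · (3004 - 2010) = ½ · 284 · 994 = 141148.

141148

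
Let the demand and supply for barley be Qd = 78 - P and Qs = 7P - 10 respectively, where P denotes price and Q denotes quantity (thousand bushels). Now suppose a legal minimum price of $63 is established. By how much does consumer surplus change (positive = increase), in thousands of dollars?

Without the control the market clears where 78 - P = 7P - 10, i.e. P* = 11 and Q* = 67.
The floor of 63 is above the equilibrium price 11, so it binds.
At P = 63: Qd = 78 - 63 = 15 and Qs = 7·63 - 10 = 431.
Consumer surplus without the control is ½ · (78 - 11) · 67 = 2244.5.
With the floor, consumers buy 15 units at 63, so CS = ½ · (78 - 63) · 15 = 112.5.
Change in consumer surplus = 112.5 - 2244.5 = -2132.

-2132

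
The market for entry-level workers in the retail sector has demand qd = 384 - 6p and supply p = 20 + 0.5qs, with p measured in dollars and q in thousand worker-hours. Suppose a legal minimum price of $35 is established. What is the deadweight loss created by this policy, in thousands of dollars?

Rearranging supply gives qs = 2p - 40. Equilibrium: 384 - 6p = 2p - 40, so 424 = 8p and p* = 53, q* = 66.
Since 35 is below p* = 53, the floor does not bind and the free-market outcome prevails.
Since the control does not bind, no trades are prevented and deadweight loss is zero.

0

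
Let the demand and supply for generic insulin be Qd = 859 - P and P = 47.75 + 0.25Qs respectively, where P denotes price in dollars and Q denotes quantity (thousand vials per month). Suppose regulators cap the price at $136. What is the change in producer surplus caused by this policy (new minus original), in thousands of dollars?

-37074

Rearranging supply gives Qs = 4P - 191. In a free market, 859 - P = 4P - 191 gives the equilibrium P* = 210, Q* = 649.
Because the ceiling (136) lies below the market-clearing price, it is binding.
At P = 136: Qd = 859 - 136 = 723 and Qs = 4·136 - 191 = 353.
Producer surplus without the control is ½ · (210 - 47.75) · 649 = 52650.125.
With the ceiling, producers sell 353 units at 136, so PS = ½ · (136 - 47.75) · 353 = 15576.125.
Change in producer surplus = 15576.125 - 52650.125 = -37074.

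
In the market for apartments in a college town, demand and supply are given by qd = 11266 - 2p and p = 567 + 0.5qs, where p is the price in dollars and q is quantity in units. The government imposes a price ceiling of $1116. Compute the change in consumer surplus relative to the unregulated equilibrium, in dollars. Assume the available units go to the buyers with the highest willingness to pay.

Rearranging supply gives qs = 2p - 1134. Setting quantity demanded equal to quantity supplied, 11266 - 2p = 2p - 1134, gives p* = 3100 and q* = 5066.
The ceiling of 1116 is below the equilibrium price 3100, so it binds.
At p = 1116: qd = 11266 - 2·1116 = 9034 and qs = 2·1116 - 1134 = 1098.
Consumer surplus without the control is ½ · (5633 - 3100) · 5066 = 6416089.
With the ceiling, 1098 units are sold at 1116 (assume they go to the highest-value buyers). The demand price at q = 1098 is 5084, so CS = ½ · [(5633 - 1116) + (5084 - 1116)] · 1098 = 4658265.
Change in consumer surplus = 4658265 - 6416089 = -1757824.

-1757824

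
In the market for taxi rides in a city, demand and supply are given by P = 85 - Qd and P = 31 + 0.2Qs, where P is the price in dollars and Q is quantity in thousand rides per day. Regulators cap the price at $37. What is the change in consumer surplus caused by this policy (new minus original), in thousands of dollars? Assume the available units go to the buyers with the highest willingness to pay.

Rearranging demand gives Qd = 85 - P; rearranging supply gives Qs = 5P - 155. Without the control the market clears where 85 - P = 5P - 155, i.e. P* = 40 and Q* = 45.
Because the ceiling (37) lies below the market-clearing price, it is binding.
At P = 37: Qd = 85 - 37 = 48 and Qs = 5·37 - 155 = 30.
Consumer surplus without the control is ½ · (85 - 40) · 45 = 1012.5.
With the ceiling, 30 units are sold at 37 (assume they go to the highest-value buyers). The demand price at Q = 30 is 55, so CS = ½ · [(85 - 37) + (55 - 37)] · 30 = 990.
Change in consumer surplus = 990 - 1012.5 = -22.5.

-22.5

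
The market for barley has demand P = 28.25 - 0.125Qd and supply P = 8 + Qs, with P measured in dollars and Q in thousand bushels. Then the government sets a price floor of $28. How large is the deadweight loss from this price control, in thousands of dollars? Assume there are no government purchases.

144

Rearranging demand gives Qd = 226 - 8P; rearranging supply gives Qs = P - 8. Equilibrium: 226 - 8P = P - 8, so 234 = 9P and P* = 26, Q* = 18.
Since 28 > 26, the floor is binding.
At P = 28: Qd = 226 - 8·28 = 2 and Qs = 28 - 8 = 20.
Quantity traded falls to 2. At Q = 2 the demand price is (226 - 2)/8 = 28 and the supply price is 8 + 2 = 10.
Deadweight loss = ½ · (28 - 10) · (18 - 2) = ½ · 18 · 16 = 144.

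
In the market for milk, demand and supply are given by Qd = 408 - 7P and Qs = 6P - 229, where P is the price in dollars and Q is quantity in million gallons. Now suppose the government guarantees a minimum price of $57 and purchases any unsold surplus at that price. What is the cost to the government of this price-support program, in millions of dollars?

Equilibrium: 408 - 7P = 6P - 229, so 637 = 13P and P* = 49, Q* = 65.
Because the floor (57) lies above the market-clearing price, it is binding.
At P = 57: Qd = 408 - 7·57 = 9 and Qs = 6·57 - 229 = 113.
Surplus = Qs - Qd = 104.
Government expenditure = surplus × support price = 104 × 57 = 5928.

5928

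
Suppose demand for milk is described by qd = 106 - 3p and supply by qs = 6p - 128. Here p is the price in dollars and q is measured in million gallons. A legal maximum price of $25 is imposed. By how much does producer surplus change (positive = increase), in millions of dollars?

-25

Without the control the market clears where 106 - 3p = 6p - 128, i.e. p* = 26 and q* = 28.
Since 25 < 26, the ceiling is binding.
At p = 25: qd = 106 - 3·25 = 31 and qs = 6·25 - 128 = 22.
Producer surplus without the control is ½ · (26 - 64/3) · 28 = 196/3.
With the ceiling, producers sell 22 units at 25, so PS = ½ · (25 - 64/3) · 22 = 121/3.
Change in producer surplus = 121/3 - 196/3 = -25.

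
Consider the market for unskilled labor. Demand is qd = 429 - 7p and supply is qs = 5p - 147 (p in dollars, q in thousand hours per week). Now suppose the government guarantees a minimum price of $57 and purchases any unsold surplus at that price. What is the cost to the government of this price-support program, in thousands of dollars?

6156

Equilibrium: 429 - 7p = 5p - 147, so 576 = 12p and p* = 48, q* = 93.
Since 57 > 48, the floor is binding.
At p = 57: qd = 429 - 7·57 = 30 and qs = 5·57 - 147 = 138.
Surplus = qs - qd = 108.
Government expenditure = surplus × support price = 108 × 57 = 6156.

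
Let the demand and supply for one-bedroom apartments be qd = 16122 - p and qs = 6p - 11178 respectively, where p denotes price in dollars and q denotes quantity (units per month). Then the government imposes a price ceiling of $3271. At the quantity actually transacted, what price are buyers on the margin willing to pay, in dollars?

Without the control the market clears where 16122 - p = 6p - 11178, i.e. p* = 3900 and q* = 12222.
The ceiling of 3271 is below the equilibrium price 3900, so it binds.
At p = 3271: qd = 16122 - 3271 = 12851 and qs = 6·3271 - 11178 = 8448.
Only 8448 units reach the market. On the demand curve, the marginal buyer's willingness to pay at q = 8448 is (16122 - 8448) = 7674.

7674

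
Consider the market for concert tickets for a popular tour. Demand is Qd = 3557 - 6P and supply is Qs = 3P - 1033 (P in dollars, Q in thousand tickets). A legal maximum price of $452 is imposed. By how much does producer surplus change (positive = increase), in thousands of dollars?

-23780

Without the control the market clears where 3557 - 6P = 3P - 1033, i.e. P* = 510 and Q* = 497.
Because the ceiling (452) lies below the market-clearing price, it is binding.
At P = 452: Qd = 3557 - 6·452 = 845 and Qs = 3·452 - 1033 = 323.
Producer surplus without the control is ½ · (510 - 1033/3) · 497 = 247009/6.
With the ceiling, producers sell 323 units at 452, so PS = ½ · (452 - 1033/3) · 323 = 104329/6.
Change in producer surplus = 104329/6 - 247009/6 = -23780.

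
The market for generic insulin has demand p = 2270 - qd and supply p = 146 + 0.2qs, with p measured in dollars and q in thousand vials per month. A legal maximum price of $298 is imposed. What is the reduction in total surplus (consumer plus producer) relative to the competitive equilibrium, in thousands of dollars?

Rearranging demand gives qd = 2270 - p; rearranging supply gives qs = 5p - 730. Setting quantity demanded equal to quantity supplied, 2270 - p = 5p - 730, gives p* = 500 and q* = 1770.
The ceiling of 298 is below the equilibrium price 500, so it binds.
At p = 298: qd = 2270 - 298 = 1972 and qs = 5·298 - 730 = 760.
Quantity traded falls to 760. At q = 760 the demand price is 2270 - 760 = 1510 and the supply price is (730 + 760)/5 = 298.
Deadweight loss = ½ · (1510 - 298) · (1770 - 760) = ½ · 1212 · 1010 = 612060.

612060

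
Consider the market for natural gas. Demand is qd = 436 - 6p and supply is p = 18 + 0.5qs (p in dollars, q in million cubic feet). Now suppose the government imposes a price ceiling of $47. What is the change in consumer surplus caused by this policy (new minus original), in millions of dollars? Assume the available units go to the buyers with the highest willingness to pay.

648

Rearranging supply gives qs = 2p - 36. Without the control the market clears where 436 - 6p = 2p - 36, i.e. p* = 59 and q* = 82.
Since 47 < 59, the ceiling is binding.
At p = 47: qd = 436 - 6·47 = 154 and qs = 2·47 - 36 = 58.
Consumer surplus without the control is ½ · (218/3 - 59) · 82 = 1681/3.
With the ceiling, 58 units are sold at 47 (assume they go to the highest-value buyers). The demand price at q = 58 is 63, so CS = ½ · [(218/3 - 47) + (63 - 47)] · 58 = 3625/3.
Change in consumer surplus = 3625/3 - 1681/3 = 648.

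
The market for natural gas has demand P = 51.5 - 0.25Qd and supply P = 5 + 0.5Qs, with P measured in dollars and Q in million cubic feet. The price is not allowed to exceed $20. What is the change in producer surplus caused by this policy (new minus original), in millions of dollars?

Rearranging demand gives Qd = 206 - 4P; rearranging supply gives Qs = 2P - 10. Without the control the market clears where 206 - 4P = 2P - 10, i.e. P* = 36 and Q* = 62.
Since 20 < 36, the ceiling is binding.
At P = 20: Qd = 206 - 4·20 = 126 and Qs = 2·20 - 10 = 30.
Producer surplus without the control is ½ · (36 - 5) · 62 = 961.
With the ceiling, producers sell 30 units at 20, so PS = ½ · (20 - 5) · 30 = 225.
Change in producer surplus = 225 - 961 = -736.

-736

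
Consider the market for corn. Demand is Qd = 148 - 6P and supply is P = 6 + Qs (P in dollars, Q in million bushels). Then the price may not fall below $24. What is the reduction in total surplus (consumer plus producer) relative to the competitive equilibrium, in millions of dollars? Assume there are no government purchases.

84

Rearranging supply gives Qs = P - 6. Equilibrium: 148 - 6P = P - 6, so 154 = 7P and P* = 22, Q* = 16.
Since 24 > 22, the floor is binding.
At P = 24: Qd = 148 - 6·24 = 4 and Qs = 24 - 6 = 18.
Quantity traded falls to 4. At Q = 4 the demand price is (148 - 4)/6 = 24 and the supply price is 6 + 4 = 10.
Deadweight loss = ½ · (24 - 10) · (16 - 4) = ½ · 14 · 12 = 84.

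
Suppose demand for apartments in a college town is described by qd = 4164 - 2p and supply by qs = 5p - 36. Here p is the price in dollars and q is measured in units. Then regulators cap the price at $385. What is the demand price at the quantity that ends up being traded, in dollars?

Setting quantity demanded equal to quantity supplied, 4164 - 2p = 5p - 36, gives p* = 600 and q* = 2964.
Because the ceiling (385) lies below the market-clearing price, it is binding.
At p = 385: qd = 4164 - 2·385 = 3394 and qs = 5·385 - 36 = 1889.
Only 1889 units reach the market. On the demand curve, the marginal buyer's willingness to pay at q = 1889 is (4164 - 1889)/2 = 1137.5.

1137.5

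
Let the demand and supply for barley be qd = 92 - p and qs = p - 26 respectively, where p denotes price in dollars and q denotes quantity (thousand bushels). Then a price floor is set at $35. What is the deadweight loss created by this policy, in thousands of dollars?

0

In a free market, 92 - p = p - 26 gives the equilibrium p* = 59, q* = 33.
Since 35 is below p* = 59, the floor does not bind and the free-market outcome prevails.
Since the control does not bind, no trades are prevented and deadweight loss is zero.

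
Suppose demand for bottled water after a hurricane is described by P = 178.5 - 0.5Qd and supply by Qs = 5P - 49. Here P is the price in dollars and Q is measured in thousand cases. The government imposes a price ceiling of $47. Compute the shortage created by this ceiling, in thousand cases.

Rearranging demand gives Qd = 357 - 2P. Setting quantity demanded equal to quantity supplied, 357 - 2P = 5P - 49, gives P* = 58 and Q* = 241.
Because the ceiling (47) lies below the market-clearing price, it is binding.
At P = 47: Qd = 357 - 2·47 = 263 and Qs = 5·47 - 49 = 186.
Shortage = Qd - Qs = 263 - 186 = 77.

77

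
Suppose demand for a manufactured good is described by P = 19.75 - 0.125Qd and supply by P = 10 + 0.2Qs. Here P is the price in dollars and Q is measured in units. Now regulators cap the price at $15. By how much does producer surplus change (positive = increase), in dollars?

-27.5

Rearranging demand gives Qd = 158 - 8P; rearranging supply gives Qs = 5P - 50. In a free market, 158 - 8P = 5P - 50 gives the equilibrium P* = 16, Q* = 30.
Because the ceiling (15) lies below the market-clearing price, it is binding.
At P = 15: Qd = 158 - 8·15 = 38 and Qs = 5·15 - 50 = 25.
Producer surplus without the control is ½ · (16 - 10) · 30 = 90.
With the ceiling, producers sell 25 units at 15, so PS = ½ · (15 - 10) · 25 = 62.5.
Change in producer surplus = 62.5 - 90 = -27.5.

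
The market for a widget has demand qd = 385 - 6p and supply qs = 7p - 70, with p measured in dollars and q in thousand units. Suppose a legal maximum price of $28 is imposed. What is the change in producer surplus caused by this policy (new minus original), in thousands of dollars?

-1053.5

Without the control the market clears where 385 - 6p = 7p - 70, i.e. p* = 35 and q* = 175.
The ceiling of 28 is below the equilibrium price 35, so it binds.
At p = 28: qd = 385 - 6·28 = 217 and qs = 7·28 - 70 = 126.
Producer surplus without the control is ½ · (35 - 10) · 175 = 2187.5.
With the ceiling, producers sell 126 units at 28, so PS = ½ · (28 - 10) · 126 = 1134.
Change in producer surplus = 1134 - 2187.5 = -1053.5.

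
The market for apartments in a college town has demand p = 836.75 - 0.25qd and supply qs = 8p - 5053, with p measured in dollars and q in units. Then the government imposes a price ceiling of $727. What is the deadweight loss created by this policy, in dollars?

Rearranging demand gives qd = 3347 - 4p. Equilibrium: 3347 - 4p = 8p - 5053, so 8400 = 12p and p* = 700, q* = 547.
Since 727 is above p* = 700, the ceiling does not bind and the free-market outcome prevails.
Since the control does not bind, no trades are prevented and deadweight loss is zero.

0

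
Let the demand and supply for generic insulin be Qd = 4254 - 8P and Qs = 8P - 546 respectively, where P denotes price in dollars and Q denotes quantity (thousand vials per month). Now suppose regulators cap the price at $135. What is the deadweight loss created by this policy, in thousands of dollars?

Setting quantity demanded equal to quantity supplied, 4254 - 8P = 8P - 546, gives P* = 300 and Q* = 1854.
Since 135 < 300, the ceiling is binding.
At P = 135: Qd = 4254 - 8·135 = 3174 and Qs = 8·135 - 546 = 534.
Quantity traded falls to 534. At Q = 534 the demand price is (4254 - 534)/8 = 465 and the supply price is (546 + 534)/8 = 135.
Deadweight loss = ½ · (465 - 135) · (1854 - 534) = ½ · 330 · 1320 = 217800.

217800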